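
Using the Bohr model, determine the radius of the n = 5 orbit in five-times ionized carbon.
0.2205 nm (or 2.2049 Å)

The Bohr radius formula is:
r_n = n² a₀ / Z

where a₀ = 0.0529177 nm is the Bohr radius.

For C⁵⁺ (Z = 6) at n = 5:
r_5 = 5² × 0.0529177 nm / 6
r_5 = 25 × 0.0529177 nm / 6
r_5 = 1.32294 nm / 6
r_5 = 0.2205 nm

The electron orbits at approximately 0.2205 nm from the nucleus.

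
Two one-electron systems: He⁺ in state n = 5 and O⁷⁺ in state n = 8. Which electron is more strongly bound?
O⁷⁺ at n = 8 (E = -13.605700 eV)

Using E_n = -13.6057 Z² / n² eV:

He⁺ (Z = 2) at n = 5:
E = -13.6057 × 2² / 5² = -13.6057 × 4 / 25 = -2.176912000 eV

O⁷⁺ (Z = 8) at n = 8:
E = -13.6057 × 8² / 8² = -13.6057 × 64 / 64 = -13.605700000 eV

Since -13.605700000 eV < -2.176912000 eV,
O⁷⁺ at n = 8 is more tightly bound (requires more energy to ionize).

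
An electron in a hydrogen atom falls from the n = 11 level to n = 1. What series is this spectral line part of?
Lyman series

The spectral series in hydrogen are named based on the final (lower) energy level:
- Lyman series: n_final = 1 (ultraviolet)
- Balmer series: n_final = 2 (visible/near-UV)
- Paschen series: n_final = 3 (infrared)
- Brackett series: n_final = 4 (infrared)
- Pfund series: n_final = 5 (far infrared)

Since this transition ends at n = 1, it belongs to the Lyman series.

For reference, this 11 → 1 line has photon energy
ΔE = 13.6057 eV × (1/1² - 1/11²) = 13.49326 eV,
corresponding to wavelength λ = hc/ΔE = 1239.84 eV·nm / 13.49326 eV = 91.886 nm in the ultraviolet region.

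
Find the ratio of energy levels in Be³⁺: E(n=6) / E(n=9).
2.250000

Using E_n = -13.6057 Z² / n² eV with Z = 4:

E_6 = -13.6057 × 4² / 6² = -217.6912 / 36 = -6.046977777778 eV
E_9 = -13.6057 × 4² / 9² = -217.6912 / 81 = -2.687545679012 eV

The ratio is:
E_6/E_9 = (-6.046977777778) / (-2.687545679012)
E_6/E_9 = (-217.6912/36) / (-217.6912/81)
E_6/E_9 = 81/36
E_6/E_9 = 2.250000
(Note: the Z² factors cancel in the ratio.)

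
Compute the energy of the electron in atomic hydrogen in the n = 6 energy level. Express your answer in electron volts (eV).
-0.378 eV

The energy levels of a hydrogen-like atom are given by:
E_n = -13.6057 eV / n²

For n = 6:
E_6 = -13.6057 eV / 6²
E_6 = -13.6057 eV / 36
E_6 = -0.378 eV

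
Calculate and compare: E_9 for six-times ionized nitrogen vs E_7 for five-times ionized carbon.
C⁵⁺ at n = 7 (E = -9.99602 eV)

Using E_n = -13.6057 Z² / n² eV:

N⁶⁺ (Z = 7) at n = 9:
E = -13.6057 × 7² / 9² = -13.6057 × 49 / 81 = -8.23060864 eV

C⁵⁺ (Z = 6) at n = 7:
E = -13.6057 × 6² / 7² = -13.6057 × 36 / 49 = -9.99602449 eV

Since -9.99602449 eV < -8.23060864 eV,
C⁵⁺ at n = 7 is more tightly bound (requires more energy to ionize).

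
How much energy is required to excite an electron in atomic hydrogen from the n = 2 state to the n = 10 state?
3.27 eV

The energy levels of a hydrogen-like atom are E_n = -13.6057 eV / n².

Energy at n = 2: E_2 = -13.6057 / 2² = -3.40143 eV
Energy at n = 10: E_10 = -13.6057 / 10² = -0.13606 eV

The excitation energy is the difference:
ΔE = E_10 - E_2
ΔE = -0.13606 - (-3.40143)
ΔE = 3.27 eV

Since this is positive, energy must be absorbed (photon absorption).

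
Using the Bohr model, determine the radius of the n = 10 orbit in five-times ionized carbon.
0.88196 nm (or 8.81962 Å)

The Bohr radius formula is:
r_n = n² a₀ / Z

where a₀ = 0.05291772 nm is the Bohr radius.

For C⁵⁺ (Z = 6) at n = 10:
r_10 = 10² × 0.05291772 nm / 6
r_10 = 100 × 0.05291772 nm / 6
r_10 = 5.291772 nm / 6
r_10 = 0.88196 nm

The electron orbits at approximately 0.88196 nm from the nucleus.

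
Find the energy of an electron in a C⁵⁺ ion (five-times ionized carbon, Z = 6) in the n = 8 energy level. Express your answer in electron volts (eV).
-7.65321 eV

The energy levels of a hydrogen-like atom are given by:
E_n = -13.6057 Z² / n² eV  (with Z = 6 for C⁵⁺)

For n = 8:
E_8 = -13.6057 × 6² / 8²
E_8 = -13.6057 × 36 / 64
E_8 = -7.65321 eV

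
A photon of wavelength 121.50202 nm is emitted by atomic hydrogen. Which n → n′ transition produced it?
n = 2 → n = 1

First, find the photon energy from the wavelength (hc = 1239.84 eV·nm):
E = hc/λ = 1239.84 eV·nm / 121.50202 nm = 10.204275 eV

The energy levels of hydrogen satisfy E_n = -13.6057 / n² eV, so an emission n_i → n_f releases
ΔE = 13.6057 × (1/n_f² − 1/n_i²) eV.

Setting ΔE equal to the photon energy:
1/n_f² − 1/n_i² = 10.204275 / 13.6057 = 0.75000000

Since 1/n_i² must be positive, we need 1/n_f² > 0.75000000, i.e. n_f ≤ 1. For each allowed n_f, solve n_i = (1/n_f² − 0.75000000)^(−1/2) and check whether it is a whole number:
  n_f = 1: 1/n_i² = 1.00000000 − 0.75000000 = 0.25000000 → n_i = 2.000  → integer, n_i = 2 ✓

Only n_f = 1 gives an integer upper level, n_i = 2.

The transition is from n = 2 to n = 1 (emission).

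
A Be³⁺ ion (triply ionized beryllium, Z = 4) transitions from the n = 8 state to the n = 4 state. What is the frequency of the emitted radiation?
2.467e+15 Hz

First, find the transition energy:
E_8 = -13.6057 × 4² / 8² = -3.40142500 eV
E_4 = -13.6057 × 4² / 4² = -13.60570000 eV
|ΔE| = |E_4 - E_8| = 10.20427500 eV

Convert to Joules: E = 10.20427500 eV × (1.602177 × 10⁻¹⁹ J/eV) = 1.63491e-18 J

Using E = hf:
f = E/h = 1.63491e-18 J / (6.62607 × 10⁻³⁴ J·s)
f = 2.467e+15 Hz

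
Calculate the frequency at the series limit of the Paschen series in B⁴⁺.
9.14e+15 Hz

The series limit corresponds to the transition from n = ∞ to n = 3.
This is the highest energy (shortest wavelength) transition in the Paschen series.

E_∞ = 0 eV
E_3 = -13.6057 × 5² / 3² = -37.793611 eV

Energy at series limit:
ΔE = E_∞ - E_3 = 0 - (-37.793611) = 37.793611 eV
E = 37.793611 eV × (1.602177 × 10⁻¹⁹ J/eV) = 6.0552e-18 J
f = E/h = 6.0552e-18 J / (6.62607 × 10⁻³⁴ J·s) = 9.14e+15 Hz

This energy equals the ionization energy from the n = 3 state of B⁴⁺.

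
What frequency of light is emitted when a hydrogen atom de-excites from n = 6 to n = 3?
2.74154e+14 Hz

First, find the transition energy:
E_6 = -13.6057 / 6² = -0.37793611 eV
E_3 = -13.6057 / 3² = -1.51174444 eV
|ΔE| = |E_3 - E_6| = 1.13380833 eV

Convert to Joules: E = 1.13380833 eV × (1.602177 × 10⁻¹⁹ J/eV) = 1.8165616e-19 J

Using E = hf:
f = E/h = 1.8165616e-19 J / (6.62607 × 10⁻³⁴ J·s)
f = 2.74154e+14 Hz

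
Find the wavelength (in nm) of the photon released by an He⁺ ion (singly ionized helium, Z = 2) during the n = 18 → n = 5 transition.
617.16 nm

First, find the transition energy using E_n = -13.6057 Z² / n² eV:
E_18 = -13.6057 × 2² / 18² = -0.167972 eV
E_5 = -13.6057 × 2² / 5² = -2.176912 eV

Photon energy: |ΔE| = |E_5 - E_18| = 2.008940 eV

Convert to wavelength using E = hc/λ with hc = 1239.84 eV·nm:
λ = hc/E = 1239.84 eV·nm / 2.008940 eV
λ = 617.16 nm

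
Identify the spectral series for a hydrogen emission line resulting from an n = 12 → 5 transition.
Pfund series

The spectral series in hydrogen are named based on the final (lower) energy level:
- Lyman series: n_final = 1 (ultraviolet)
- Balmer series: n_final = 2 (visible/near-UV)
- Paschen series: n_final = 3 (infrared)
- Brackett series: n_final = 4 (infrared)
- Pfund series: n_final = 5 (far infrared)

Since this transition ends at n = 5, it belongs to the Pfund series.

For reference, this 12 → 5 line has photon energy
ΔE = 13.6057 eV × (1/5² - 1/12²) = 0.4497439722 eV,
corresponding to wavelength λ = hc/ΔE = 1239.84 eV·nm / 0.4497439722 eV = 2756.7685 nm in the far infrared region.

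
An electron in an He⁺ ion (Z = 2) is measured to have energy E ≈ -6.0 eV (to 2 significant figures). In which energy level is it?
n = 3

The exact energy levels follow E_n = -13.6057 Z² / n² eV with Z = 2.

The measured value (-6.0 eV) is reported to only 2 significant figures, so we must test candidate n values and see which one matches to that precision.

Candidate energies:
  n = 1:  E = -13.6057 × 2² / 1² = -54.422800 eV
  n = 2:  E = -13.6057 × 2² / 2² = -13.605700 eV
  n = 3:  E = -13.6057 × 2² / 3² = -6.046978 eV  ← matches
  n = 4:  E = -13.6057 × 2² / 4² = -3.401425 eV
  n = 5:  E = -13.6057 × 2² / 5² = -2.176912 eV

Checking against the measurement of -6.0 eV (2 sig figs), only n = 3 agrees:
E_3 = -6.046978 eV, which rounds to -6.0 eV ✓

Therefore n = 3.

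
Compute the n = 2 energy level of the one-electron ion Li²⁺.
-30.612825 eV

For hydrogen-like ions, the energy levels scale with Z²:
E_n = -13.6057 Z² / n² eV

For Li²⁺ (Z = 3) at n = 2:
E_2 = -13.6057 × 3² / 2²
E_2 = -13.6057 × 9 / 4
E_2 = -122.4513 / 4
E_2 = -30.612825 eV

The energy is 9 times more negative than hydrogen at the same n due to the stronger nuclear charge.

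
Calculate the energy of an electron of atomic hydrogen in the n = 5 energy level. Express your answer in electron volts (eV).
-0.54423 eV

The energy levels of a hydrogen-like atom are given by:
E_n = -13.6057 eV / n²

For n = 5:
E_5 = -13.6057 eV / 5²
E_5 = -13.6057 eV / 25
E_5 = -0.54423 eV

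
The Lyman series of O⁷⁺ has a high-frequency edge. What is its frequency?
2.10550e+17 Hz

The series limit corresponds to the transition from n = ∞ to n = 1.
This is the highest energy (shortest wavelength) transition in the Lyman series.

E_∞ = 0 eV
E_1 = -13.6057 × 8² / 1² = -870.7648000 eV

Energy at series limit:
ΔE = E_∞ - E_1 = 0 - (-870.7648000) = 870.7648000 eV
E = 870.7648000 eV × (1.602177 × 10⁻¹⁹ J/eV) = 1.3951193e-16 J
f = E/h = 1.3951193e-16 J / (6.62607 × 10⁻³⁴ J·s) = 2.10550e+17 Hz

This energy equals the ionization energy from the n = 1 state of O⁷⁺.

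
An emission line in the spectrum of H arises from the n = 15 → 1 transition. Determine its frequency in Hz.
3.2752e+15 Hz

First, find the transition energy:
E_15 = -13.6057 / 15² = -0.060470 eV
E_1 = -13.6057 / 1² = -13.605700 eV
|ΔE| = |E_1 - E_15| = 13.545230 eV

Convert to Joules: E = 13.545230 eV × (1.602177 × 10⁻¹⁹ J/eV) = 2.170186e-18 J

Using E = hf:
f = E/h = 2.170186e-18 J / (6.62607 × 10⁻³⁴ J·s)
f = 3.2752e+15 Hz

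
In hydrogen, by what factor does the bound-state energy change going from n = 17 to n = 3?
32.1111

Using E_n = -13.6057 Z² / n² eV with Z = 1:

E_3 = -13.6057 / 3² = -13.6057 / 9 = -1.5117444444 eV
E_17 = -13.6057 / 17² = -13.6057 / 289 = -0.0470785467 eV

The ratio is:
E_3/E_17 = (-1.5117444444) / (-0.0470785467)
E_3/E_17 = (-13.6057/9) / (-13.6057/289)
E_3/E_17 = 289/9
E_3/E_17 = 32.1111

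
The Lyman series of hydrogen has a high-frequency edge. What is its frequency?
3.2898e+15 Hz

The series limit corresponds to the transition from n = ∞ to n = 1.
This is the highest energy (shortest wavelength) transition in the Lyman series.

E_∞ = 0 eV
E_1 = -13.6057 / 1² = -13.605700 eV

Energy at series limit:
ΔE = E_∞ - E_1 = 0 - (-13.605700) = 13.605700 eV
E = 13.605700 eV × (1.602177 × 10⁻¹⁹ J/eV) = 2.179874e-18 J
f = E/h = 2.179874e-18 J / (6.62607 × 10⁻³⁴ J·s) = 3.2898e+15 Hz

This energy equals the ionization energy from the n = 1 state of hydrogen.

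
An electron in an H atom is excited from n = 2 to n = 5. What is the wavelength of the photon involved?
433.93578 nm

First, find the transition energy using E_n = -13.6057 / n² eV:
E_2 = -13.6057 / 2² = -3.401425000 eV
E_5 = -13.6057 / 5² = -0.544228000 eV

Photon energy: |ΔE| = |E_5 - E_2| = 2.857197000 eV

Convert to wavelength using E = hc/λ with hc = 1239.84 eV·nm:
λ = hc/E = 1239.84 eV·nm / 2.857197000 eV
λ = 433.93578 nm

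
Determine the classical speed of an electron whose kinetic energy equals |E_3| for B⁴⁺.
3.64615e+06 m/s (or 1.216% of c)

The binding energy at n = 3 for B⁴⁺ is:
E_3 = -13.6057 × 5²/3² = -37.7936111 eV
|E_3| = 37.7936111 eV

Convert to Joules:
KE = 37.7936111 eV × (1.602177 × 10⁻¹⁹ J/eV) = 6.0552054e-18 J

Using KE = ½mv²:
v = √(2·KE/m_e)
v = √(2 × 6.0552054e-18 J / 9.10938 × 10⁻³¹ kg)
v = 3.64615e+06 m/s

This is approximately 1.216% the speed of light.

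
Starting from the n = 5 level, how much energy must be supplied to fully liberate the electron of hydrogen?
0.5442 eV

The ionization energy is the energy needed to remove the electron completely (n → ∞).

For hydrogen, E_n = -13.6057 eV / n².

At n = 5: E_5 = -13.6057 / 5² = -0.5442280 eV
At n = ∞: E_∞ = 0 eV

Ionization energy = E_∞ - E_5 = 0 - (-0.5442280) = 0.5442280 eV
Ionization energy ≈ 0.5442 eV

This is also called the binding energy of the electron in state n = 5.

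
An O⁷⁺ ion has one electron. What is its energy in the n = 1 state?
-870.764800 eV

For hydrogen-like ions, the energy levels scale with Z²:
E_n = -13.6057 Z² / n² eV

For O⁷⁺ (Z = 8) at n = 1:
E_1 = -13.6057 × 8² / 1²
E_1 = -13.6057 × 64 / 1
E_1 = -870.7648 / 1
E_1 = -870.764800 eV

The energy is 64 times more negative than hydrogen at the same n due to the stronger nuclear charge.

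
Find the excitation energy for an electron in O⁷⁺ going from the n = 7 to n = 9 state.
7.0205 eV

The energy levels of a hydrogen-like atom are E_n = -13.6057 Z² eV / n².

Energy at n = 7: E_7 = -13.6057 × 8² / 7² = -17.7707102 eV
Energy at n = 9: E_9 = -13.6057 × 8² / 9² = -10.7501827 eV

The excitation energy is the difference:
ΔE = E_9 - E_7
ΔE = -10.7501827 - (-17.7707102)
ΔE = 7.0205 eV

Since this is positive, energy must be absorbed (photon absorption).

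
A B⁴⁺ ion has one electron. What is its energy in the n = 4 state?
-21.258906 eV

For hydrogen-like ions, the energy levels scale with Z²:
E_n = -13.6057 Z² / n² eV

For B⁴⁺ (Z = 5) at n = 4:
E_4 = -13.6057 × 5² / 4²
E_4 = -13.6057 × 25 / 16
E_4 = -340.1425 / 16
E_4 = -21.258906 eV

The energy is 25 times more negative than hydrogen at the same n due to the stronger nuclear charge.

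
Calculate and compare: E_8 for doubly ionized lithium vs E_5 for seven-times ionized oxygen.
O⁷⁺ at n = 5 (E = -34.83 eV)

Using E_n = -13.6057 Z² / n² eV:

Li²⁺ (Z = 3) at n = 8:
E = -13.6057 × 3² / 8² = -13.6057 × 9 / 64 = -1.91330 eV

O⁷⁺ (Z = 8) at n = 5:
E = -13.6057 × 8² / 5² = -13.6057 × 64 / 25 = -34.83059 eV

Since -34.83059 eV < -1.91330 eV,
O⁷⁺ at n = 5 is more tightly bound (requires more energy to ionize).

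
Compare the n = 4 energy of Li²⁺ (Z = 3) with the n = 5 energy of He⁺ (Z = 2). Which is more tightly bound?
Li²⁺ at n = 4 (E = -7.6532 eV)

Using E_n = -13.6057 Z² / n² eV:

Li²⁺ (Z = 3) at n = 4:
E = -13.6057 × 3² / 4² = -13.6057 × 9 / 16 = -7.6532063 eV

He⁺ (Z = 2) at n = 5:
E = -13.6057 × 2² / 5² = -13.6057 × 4 / 25 = -2.1769120 eV

Since -7.6532063 eV < -2.1769120 eV,
Li²⁺ at n = 4 is more tightly bound (requires more energy to ionize).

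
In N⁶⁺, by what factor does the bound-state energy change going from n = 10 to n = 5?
4.00000

Using E_n = -13.6057 Z² / n² eV with Z = 7:

E_5 = -13.6057 × 7² / 5² = -666.6793 / 25 = -26.66717200000 eV
E_10 = -13.6057 × 7² / 10² = -666.6793 / 100 = -6.66679300000 eV

The ratio is:
E_5/E_10 = (-26.66717200000) / (-6.66679300000)
E_5/E_10 = (-666.6793/25) / (-666.6793/100)
E_5/E_10 = 100/25
E_5/E_10 = 4.00000
(Note: the Z² factors cancel in the ratio.)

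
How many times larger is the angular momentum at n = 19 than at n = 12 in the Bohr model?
1.58

In the Bohr model, L_n = nℏ, so the ratio is purely the ratio of quantum numbers:

L_19/L_12 = 19ℏ / 12ℏ = 19/12 = 1.58

The angular momentum scales linearly with n.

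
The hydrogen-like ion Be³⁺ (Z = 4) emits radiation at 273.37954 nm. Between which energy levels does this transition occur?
n = 12 → n = 6

First, find the photon energy from the wavelength (hc = 1239.84 eV·nm):
E = hc/λ = 1239.84 eV·nm / 273.37954 nm = 4.5352333 eV

The energy levels of Be³⁺ satisfy E_n = -13.6057 × 4² / n² eV, so an emission n_i → n_f releases
ΔE = 13.6057 × 4² × (1/n_f² − 1/n_i²) eV.

Setting ΔE equal to the photon energy:
1/n_f² − 1/n_i² = 4.5352333 / (13.6057 × 4²) = 0.020833333

Since 1/n_i² must be positive, we need 1/n_f² > 0.020833333, i.e. n_f ≤ 6. For each allowed n_f, solve n_i = (1/n_f² − 0.020833333)^(−1/2) and check whether it is a whole number:
  n_f = 1: 1/n_i² = 1.000000000 − 0.020833333 = 0.979166667 → n_i = 1.011  (not an integer) ✗
  n_f = 2: 1/n_i² = 0.250000000 − 0.020833333 = 0.229166667 → n_i = 2.089  (not an integer) ✗
  n_f = 3: 1/n_i² = 0.111111111 − 0.020833333 = 0.090277778 → n_i = 3.328  (not an integer) ✗
  n_f = 4: 1/n_i² = 0.062500000 − 0.020833333 = 0.041666667 → n_i = 4.899  (not an integer) ✗
  n_f = 5: 1/n_i² = 0.040000000 − 0.020833333 = 0.019166667 → n_i = 7.223  (not an integer) ✗
  n_f = 6: 1/n_i² = 0.027777778 − 0.020833333 = 0.006944445 → n_i = 12.000  → integer, n_i = 12 ✓

Only n_f = 6 gives an integer upper level, n_i = 12.

The transition is from n = 12 to n = 6 (emission).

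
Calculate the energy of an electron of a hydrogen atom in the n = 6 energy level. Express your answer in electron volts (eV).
-0.38 eV

The energy levels of a hydrogen-like atom are given by:
E_n = -13.6057 eV / n²

For n = 6:
E_6 = -13.6057 eV / 6²
E_6 = -13.6057 eV / 36
E_6 = -0.38 eV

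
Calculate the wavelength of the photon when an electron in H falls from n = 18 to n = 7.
5260.81645 nm

First, find the transition energy using E_n = -13.6057 / n² eV:
E_18 = -13.6057 / 18² = -0.04199290123 eV
E_7 = -13.6057 / 7² = -0.27766734694 eV

Photon energy: |ΔE| = |E_7 - E_18| = 0.23567444571 eV

Convert to wavelength using E = hc/λ with hc = 1239.84 eV·nm:
λ = hc/E = 1239.84 eV·nm / 0.23567444571 eV
λ = 5260.81645 nm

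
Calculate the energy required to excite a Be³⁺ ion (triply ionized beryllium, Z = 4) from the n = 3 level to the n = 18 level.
23.5160 eV

The energy levels of a hydrogen-like atom are E_n = -13.6057 Z² eV / n².

Energy at n = 3: E_3 = -13.6057 × 4² / 3² = -24.1879111 eV
Energy at n = 18: E_18 = -13.6057 × 4² / 18² = -0.6718864 eV

The excitation energy is the difference:
ΔE = E_18 - E_3
ΔE = -0.6718864 - (-24.1879111)
ΔE = 23.5160 eV

Since this is positive, energy must be absorbed (photon absorption).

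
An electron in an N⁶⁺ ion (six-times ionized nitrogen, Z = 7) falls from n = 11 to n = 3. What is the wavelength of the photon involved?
18.083 nm

First, find the transition energy using E_n = -13.6057 Z² / n² eV:
E_11 = -13.6057 × 7² / 11² = -5.50975 eV
E_3 = -13.6057 × 7² / 3² = -74.07548 eV

Photon energy: |ΔE| = |E_3 - E_11| = 68.56573 eV

Convert to wavelength using E = hc/λ with hc = 1239.84 eV·nm:
λ = hc/E = 1239.84 eV·nm / 68.56573 eV
λ = 18.083 nm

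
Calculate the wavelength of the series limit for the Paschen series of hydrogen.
820.1386 nm

The series limit corresponds to the transition from n = ∞ to n = 3.
This is the highest energy (shortest wavelength) transition in the Paschen series.

E_∞ = 0 eV
E_3 = -13.6057 / 3² = -1.51174444 eV

Energy at series limit:
ΔE = E_∞ - E_3 = 0 - (-1.51174444) = 1.51174444 eV
λ = hc/E = 1239.84 eV·nm / 1.51174444 eV = 820.1386 nm

This energy equals the ionization energy from the n = 3 state of hydrogen.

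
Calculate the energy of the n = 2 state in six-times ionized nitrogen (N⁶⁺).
-166.669825 eV

For hydrogen-like ions, the energy levels scale with Z²:
E_n = -13.6057 Z² / n² eV

For N⁶⁺ (Z = 7) at n = 2:
E_2 = -13.6057 × 7² / 2²
E_2 = -13.6057 × 49 / 4
E_2 = -666.6793 / 4
E_2 = -166.669825 eV

The energy is 49 times more negative than hydrogen at the same n due to the stronger nuclear charge.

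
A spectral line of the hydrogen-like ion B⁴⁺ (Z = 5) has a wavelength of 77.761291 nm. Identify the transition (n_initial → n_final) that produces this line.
n = 8 → n = 4

First, find the photon energy from the wavelength (hc = 1239.84 eV·nm):
E = hc/λ = 1239.84 eV·nm / 77.761291 nm = 15.944180 eV

The energy levels of B⁴⁺ satisfy E_n = -13.6057 × 5² / n² eV, so an emission n_i → n_f releases
ΔE = 13.6057 × 5² × (1/n_f² − 1/n_i²) eV.

Setting ΔE equal to the photon energy:
1/n_f² − 1/n_i² = 15.944180 / (13.6057 × 5²) = 0.046875001

Since 1/n_i² must be positive, we need 1/n_f² > 0.046875001, i.e. n_f ≤ 4. For each allowed n_f, solve n_i = (1/n_f² − 0.046875001)^(−1/2) and check whether it is a whole number:
  n_f = 1: 1/n_i² = 1.000000000 − 0.046875001 = 0.953124999 → n_i = 1.024  (not an integer) ✗
  n_f = 2: 1/n_i² = 0.250000000 − 0.046875001 = 0.203124999 → n_i = 2.219  (not an integer) ✗
  n_f = 3: 1/n_i² = 0.111111111 − 0.046875001 = 0.064236110 → n_i = 3.946  (not an integer) ✗
  n_f = 4: 1/n_i² = 0.062500000 − 0.046875001 = 0.015624999 → n_i = 8.000  → integer, n_i = 8 ✓

Only n_f = 4 gives an integer upper level, n_i = 8.

The transition is from n = 8 to n = 4 (emission).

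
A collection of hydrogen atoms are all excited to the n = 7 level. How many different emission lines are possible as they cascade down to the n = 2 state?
15

The electron can occupy levels n = 2, 3, ..., 7 during de-excitation — that is m = 7 - 2 + 1 = 6 distinct levels.

The number of distinct spectral lines equals the number of ways to choose 2 of these m levels (each pair gives one possible emission transition):

Number of lines = m(m-1)/2 = 6×5/2 = 15

These correspond to all possible transitions between the 6 levels:
7 → 6, 7 → 5, 7 → 4, 7 → 3, 7 → 2, 6 → 5, 6 → 4, 6 → 3...

Each transition produces a photon with a unique energy (and thus wavelength). This count does not depend on Z.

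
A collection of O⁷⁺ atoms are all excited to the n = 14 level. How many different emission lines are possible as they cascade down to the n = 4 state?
55

The electron can occupy levels n = 4, 5, ..., 14 during de-excitation — that is m = 14 - 4 + 1 = 11 distinct levels.

The number of distinct spectral lines equals the number of ways to choose 2 of these m levels (each pair gives one possible emission transition):

Number of lines = m(m-1)/2 = 11×10/2 = 55

These correspond to all possible transitions between the 11 levels:
14 → 13, 14 → 12, 14 → 11, 14 → 10, 14 → 9, 14 → 8, 14 → 7, 14 → 6...

Each transition produces a photon with a unique energy (and thus wavelength). This count does not depend on Z.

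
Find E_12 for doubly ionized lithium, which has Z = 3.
-0.85036 eV

For hydrogen-like ions, the energy levels scale with Z²:
E_n = -13.6057 Z² / n² eV

For Li²⁺ (Z = 3) at n = 12:
E_12 = -13.6057 × 3² / 12²
E_12 = -13.6057 × 9 / 144
E_12 = -122.4513 / 144
E_12 = -0.85036 eV

The energy is 9 times more negative than hydrogen at the same n due to the stronger nuclear charge.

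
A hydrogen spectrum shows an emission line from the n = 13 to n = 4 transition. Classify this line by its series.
Brackett series

The spectral series in hydrogen are named based on the final (lower) energy level:
- Lyman series: n_final = 1 (ultraviolet)
- Balmer series: n_final = 2 (visible/near-UV)
- Paschen series: n_final = 3 (infrared)
- Brackett series: n_final = 4 (infrared)
- Pfund series: n_final = 5 (far infrared)

Since this transition ends at n = 4, it belongs to the Brackett series.

For reference, this 13 → 4 line has photon energy
ΔE = 13.6057 eV × (1/4² - 1/13²) = 0.769849149 eV,
corresponding to wavelength λ = hc/ΔE = 1239.84 eV·nm / 0.769849149 eV = 1610.497 nm in the infrared region.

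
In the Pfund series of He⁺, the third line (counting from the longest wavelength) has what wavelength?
934.6309 nm

The lines of a series are numbered from the longest wavelength (smallest ΔE) outward; the third line is the transition from n = n_f + 3 to n_f.
The Pfund series has all transitions ending at n_f = 5.

For He⁺ (Z = 2), the third line (γ-line) is the jump from n = 8 to n = 5:
E_8 = -13.6057 × 2² / 8² = -0.85035625 eV
E_5 = -13.6057 × 2² / 5² = -2.17691200 eV
ΔE = E_8 - E_5 = 1.32655575 eV

λ = hc/E = 1239.84 eV·nm / 1.32655575 eV
λ = 934.6309 nm

This is the γ-line of the Pfund series in He⁺.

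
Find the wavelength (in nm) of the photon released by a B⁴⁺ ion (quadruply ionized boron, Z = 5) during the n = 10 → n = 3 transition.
36.0500 nm

First, find the transition energy using E_n = -13.6057 Z² / n² eV:
E_10 = -13.6057 × 5² / 10² = -3.401425 eV
E_3 = -13.6057 × 5² / 3² = -37.793611 eV

Photon energy: |ΔE| = |E_3 - E_10| = 34.392186 eV

Convert to wavelength using E = hc/λ with hc = 1239.84 eV·nm:
λ = hc/E = 1239.84 eV·nm / 34.392186 eV
λ = 36.0500 nm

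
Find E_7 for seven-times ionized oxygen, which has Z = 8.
-17.7707 eV

For hydrogen-like ions, the energy levels scale with Z²:
E_n = -13.6057 Z² / n² eV

For O⁷⁺ (Z = 8) at n = 7:
E_7 = -13.6057 × 8² / 7²
E_7 = -13.6057 × 64 / 49
E_7 = -870.7648 / 49
E_7 = -17.7707 eV

The energy is 64 times more negative than hydrogen at the same n due to the stronger nuclear charge.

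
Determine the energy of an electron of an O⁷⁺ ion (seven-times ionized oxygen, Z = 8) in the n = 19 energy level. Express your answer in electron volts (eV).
-2.41 eV

The energy levels of a hydrogen-like atom are given by:
E_n = -13.6057 Z² / n² eV  (with Z = 8 for O⁷⁺)

For n = 19:
E_19 = -13.6057 × 8² / 19²
E_19 = -13.6057 × 64 / 361
E_19 = -2.41 eV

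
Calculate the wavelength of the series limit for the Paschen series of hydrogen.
820.1386 nm

The series limit corresponds to the transition from n = ∞ to n = 3.
This is the highest energy (shortest wavelength) transition in the Paschen series.

E_∞ = 0 eV
E_3 = -13.6057 / 3² = -1.51174444 eV

Energy at series limit:
ΔE = E_∞ - E_3 = 0 - (-1.51174444) = 1.51174444 eV
λ = hc/E = 1239.84 eV·nm / 1.51174444 eV = 820.1386 nm

This energy equals the ionization energy from the n = 3 state of hydrogen.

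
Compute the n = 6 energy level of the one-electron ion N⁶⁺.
-18.519 eV

For hydrogen-like ions, the energy levels scale with Z²:
E_n = -13.6057 Z² / n² eV

For N⁶⁺ (Z = 7) at n = 6:
E_6 = -13.6057 × 7² / 6²
E_6 = -13.6057 × 49 / 36
E_6 = -666.6793 / 36
E_6 = -18.519 eV

The energy is 49 times more negative than hydrogen at the same n due to the stronger nuclear charge.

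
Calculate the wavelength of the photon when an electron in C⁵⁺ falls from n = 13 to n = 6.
115.79234 nm

First, find the transition energy using E_n = -13.6057 Z² / n² eV:
E_13 = -13.6057 × 6² / 13² = -2.89825562 eV
E_6 = -13.6057 × 6² / 6² = -13.60570000 eV

Photon energy: |ΔE| = |E_6 - E_13| = 10.70744438 eV

Convert to wavelength using E = hc/λ with hc = 1239.84 eV·nm:
λ = hc/E = 1239.84 eV·nm / 10.70744438 eV
λ = 115.79234 nm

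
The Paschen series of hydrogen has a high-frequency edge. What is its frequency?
3.655e+14 Hz

The series limit corresponds to the transition from n = ∞ to n = 3.
This is the highest energy (shortest wavelength) transition in the Paschen series.

E_∞ = 0 eV
E_3 = -13.6057 / 3² = -1.511744 eV

Energy at series limit:
ΔE = E_∞ - E_3 = 0 - (-1.511744) = 1.511744 eV
E = 1.511744 eV × (1.602177 × 10⁻¹⁹ J/eV) = 2.42208e-19 J
f = E/h = 2.42208e-19 J / (6.62607 × 10⁻³⁴ J·s) = 3.655e+14 Hz

This energy equals the ionization energy from the n = 3 state of hydrogen.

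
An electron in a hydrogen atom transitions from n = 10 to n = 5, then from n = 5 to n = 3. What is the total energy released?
1.3757 eV

The energy levels of hydrogen are E_n = -13.6057 / n² eV.

First transition (10 → 5):
ΔE₁ = |E_5 - E_10|
ΔE₁ = |-0.5442280000 - (-0.1360570000)| = 0.4081710 eV

Second transition (5 → 3):
ΔE₂ = |E_3 - E_5|
ΔE₂ = |-1.5117444444 - (-0.5442280000)| = 0.9675164 eV

Total energy released:
E_total = ΔE₁ + ΔE₂ = 0.4081710 + 0.9675164 = 1.3757 eV

Note: This equals the direct transition 10 → 3: 1.3757 eV ✓
Energy is conserved regardless of the path taken.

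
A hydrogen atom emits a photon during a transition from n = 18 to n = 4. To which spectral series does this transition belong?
Brackett series

The spectral series in hydrogen are named based on the final (lower) energy level:
- Lyman series: n_final = 1 (ultraviolet)
- Balmer series: n_final = 2 (visible/near-UV)
- Paschen series: n_final = 3 (infrared)
- Brackett series: n_final = 4 (infrared)
- Pfund series: n_final = 5 (far infrared)

Since this transition ends at n = 4, it belongs to the Brackett series.

For reference, this 18 → 4 line has photon energy
ΔE = 13.6057 eV × (1/4² - 1/18²) = 0.808363349 eV,
corresponding to wavelength λ = hc/ΔE = 1239.84 eV·nm / 0.808363349 eV = 1533.766 nm in the infrared region.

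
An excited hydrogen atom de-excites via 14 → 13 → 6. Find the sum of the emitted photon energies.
0.31 eV

The energy levels of hydrogen are E_n = -13.6057 / n² eV.

First transition (14 → 13):
ΔE₁ = |E_13 - E_14|
ΔE₁ = |-0.08050710 - (-0.06941684)| = 0.01109 eV

Second transition (13 → 6):
ΔE₂ = |E_6 - E_13|
ΔE₂ = |-0.37793611 - (-0.08050710)| = 0.29743 eV

Total energy released:
E_total = ΔE₁ + ΔE₂ = 0.01109 + 0.29743 = 0.31 eV

Note: This equals the direct transition 14 → 6: 0.31 eV ✓
Energy is conserved regardless of the path taken.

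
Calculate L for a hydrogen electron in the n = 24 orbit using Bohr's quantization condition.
2.531e-33 J·s (or 24ℏ)

In the Bohr model, angular momentum is quantized:
L = nℏ

where ℏ = h/(2π) = 1.05457e-34 J·s

For n = 24:
L = 24 × 1.05457e-34 J·s
L = 2.531e-33 J·s

This can also be written as L = 24ℏ.
The angular momentum is an integer multiple of the reduced Planck constant.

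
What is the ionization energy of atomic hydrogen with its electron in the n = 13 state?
0.08051 eV

The ionization energy is the energy needed to remove the electron completely (n → ∞).

For hydrogen, E_n = -13.6057 eV / n².

At n = 13: E_13 = -13.6057 / 13² = -0.08050710 eV
At n = ∞: E_∞ = 0 eV

Ionization energy = E_∞ - E_13 = 0 - (-0.08050710) = 0.08050710 eV
Ionization energy ≈ 0.08051 eV

This is also called the binding energy of the electron in state n = 13.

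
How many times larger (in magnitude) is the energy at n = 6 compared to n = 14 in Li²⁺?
5.44

Using E_n = -13.6057 Z² / n² eV with Z = 3:

E_6 = -13.6057 × 3² / 6² = -122.4513 / 36 = -3.40142500 eV
E_14 = -13.6057 × 3² / 14² = -122.4513 / 196 = -0.62475153 eV

The ratio is:
E_6/E_14 = (-3.40142500) / (-0.62475153)
E_6/E_14 = (-122.4513/36) / (-122.4513/196)
E_6/E_14 = 196/36
E_6/E_14 = 5.44
(Note: the Z² factors cancel in the ratio.)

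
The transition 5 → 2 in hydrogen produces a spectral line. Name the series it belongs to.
Balmer series

The spectral series in hydrogen are named based on the final (lower) energy level:
- Lyman series: n_final = 1 (ultraviolet)
- Balmer series: n_final = 2 (visible/near-UV)
- Paschen series: n_final = 3 (infrared)
- Brackett series: n_final = 4 (infrared)
- Pfund series: n_final = 5 (far infrared)

Since this transition ends at n = 2, it belongs to the Balmer series.

For reference, this 5 → 2 line has photon energy
ΔE = 13.6057 eV × (1/2² - 1/5²) = 2.8571970000 eV,
corresponding to wavelength λ = hc/ΔE = 1239.84 eV·nm / 2.8571970000 eV = 433.935777 nm in the visible/near-UV region.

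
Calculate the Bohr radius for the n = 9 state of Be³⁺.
1.0716 nm (or 10.7158 Å)

The Bohr radius formula is:
r_n = n² a₀ / Z

where a₀ = 0.0529177 nm is the Bohr radius.

For Be³⁺ (Z = 4) at n = 9:
r_9 = 9² × 0.0529177 nm / 4
r_9 = 81 × 0.0529177 nm / 4
r_9 = 4.28633 nm / 4
r_9 = 1.0716 nm

The electron orbits at approximately 1.0716 nm from the nucleus.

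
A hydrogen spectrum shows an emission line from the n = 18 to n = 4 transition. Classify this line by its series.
Brackett series

The spectral series in hydrogen are named based on the final (lower) energy level:
- Lyman series: n_final = 1 (ultraviolet)
- Balmer series: n_final = 2 (visible/near-UV)
- Paschen series: n_final = 3 (infrared)
- Brackett series: n_final = 4 (infrared)
- Pfund series: n_final = 5 (far infrared)

Since this transition ends at n = 4, it belongs to the Brackett series.

For reference, this 18 → 4 line has photon energy
ΔE = 13.6057 eV × (1/4² - 1/18²) = 0.80836335 eV,
corresponding to wavelength λ = hc/ΔE = 1239.84 eV·nm / 0.80836335 eV = 1533.77 nm in the infrared region.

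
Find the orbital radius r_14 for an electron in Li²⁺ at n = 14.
3.4573 nm (or 34.5729 Å)

The Bohr radius formula is:
r_n = n² a₀ / Z

where a₀ = 0.0529177 nm is the Bohr radius.

For Li²⁺ (Z = 3) at n = 14:
r_14 = 14² × 0.0529177 nm / 3
r_14 = 196 × 0.0529177 nm / 3
r_14 = 10.37187 nm / 3
r_14 = 3.4573 nm

The electron orbits at approximately 3.4573 nm from the nucleus.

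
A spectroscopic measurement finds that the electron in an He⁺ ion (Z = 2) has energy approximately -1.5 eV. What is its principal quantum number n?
n = 6

The exact energy levels follow E_n = -13.6057 Z² / n² eV with Z = 2.

The measured value (-1.5 eV) is reported to only 2 significant figures, so we must test candidate n values and see which one matches to that precision.

Candidate energies:
  n = 4:  E = -13.6057 × 2² / 4² = -3.40143 eV
  n = 5:  E = -13.6057 × 2² / 5² = -2.17691 eV
  n = 6:  E = -13.6057 × 2² / 6² = -1.51174 eV  ← matches
  n = 7:  E = -13.6057 × 2² / 7² = -1.11067 eV
  n = 8:  E = -13.6057 × 2² / 8² = -0.85036 eV

Checking against the measurement of -1.5 eV (2 sig figs), only n = 6 agrees:
E_6 = -1.51174 eV, which rounds to -1.5 eV ✓

Therefore n = 6.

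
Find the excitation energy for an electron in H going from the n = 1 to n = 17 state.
13.559 eV

The energy levels of a hydrogen-like atom are E_n = -13.6057 eV / n².

Energy at n = 1: E_1 = -13.6057 / 1² = -13.605700 eV
Energy at n = 17: E_17 = -13.6057 / 17² = -0.047079 eV

The excitation energy is the difference:
ΔE = E_17 - E_1
ΔE = -0.047079 - (-13.605700)
ΔE = 13.559 eV

Since this is positive, energy must be absorbed (photon absorption).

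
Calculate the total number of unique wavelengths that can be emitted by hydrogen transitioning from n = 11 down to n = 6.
15

The electron can occupy levels n = 6, 7, ..., 11 during de-excitation — that is m = 11 - 6 + 1 = 6 distinct levels.

The number of distinct spectral lines equals the number of ways to choose 2 of these m levels (each pair gives one possible emission transition):

Number of lines = m(m-1)/2 = 6×5/2 = 15

These correspond to all possible transitions between the 6 levels:
11 → 10, 11 → 9, 11 → 8, 11 → 7, 11 → 6, 10 → 9, 10 → 8, 10 → 7...

Each transition produces a photon with a unique energy (and thus wavelength). This count does not depend on Z.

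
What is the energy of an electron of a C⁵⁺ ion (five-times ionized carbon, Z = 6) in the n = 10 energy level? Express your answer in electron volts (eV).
-4.898052 eV

The energy levels of a hydrogen-like atom are given by:
E_n = -13.6057 Z² / n² eV  (with Z = 6 for C⁵⁺)

For n = 10:
E_10 = -13.6057 × 6² / 10²
E_10 = -13.6057 × 36 / 100
E_10 = -4.898052 eV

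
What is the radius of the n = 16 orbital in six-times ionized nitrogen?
1.9353 nm (or 19.3528 Å)

The Bohr radius formula is:
r_n = n² a₀ / Z

where a₀ = 0.0529177 nm is the Bohr radius.

For N⁶⁺ (Z = 7) at n = 16:
r_16 = 16² × 0.0529177 nm / 7
r_16 = 256 × 0.0529177 nm / 7
r_16 = 13.54693 nm / 7
r_16 = 1.9353 nm

The electron orbits at approximately 1.9353 nm from the nucleus.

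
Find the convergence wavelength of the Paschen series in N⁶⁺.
16.738 nm

The series limit corresponds to the transition from n = ∞ to n = 3.
This is the highest energy (shortest wavelength) transition in the Paschen series.

E_∞ = 0 eV
E_3 = -13.6057 × 7² / 3² = -74.07548 eV

Energy at series limit:
ΔE = E_∞ - E_3 = 0 - (-74.07548) = 74.07548 eV
λ = hc/E = 1239.84 eV·nm / 74.07548 eV = 16.738 nm

This energy equals the ionization energy from the n = 3 state of N⁶⁺.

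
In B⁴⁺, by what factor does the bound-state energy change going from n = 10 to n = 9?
1.234568

Using E_n = -13.6057 Z² / n² eV with Z = 5:

E_9 = -13.6057 × 5² / 9² = -340.1425 / 81 = -4.199290123457 eV
E_10 = -13.6057 × 5² / 10² = -340.1425 / 100 = -3.401425000000 eV

The ratio is:
E_9/E_10 = (-4.199290123457) / (-3.401425000000)
E_9/E_10 = (-340.1425/81) / (-340.1425/100)
E_9/E_10 = 100/81
E_9/E_10 = 1.234568
(Note: the Z² factors cancel in the ratio.)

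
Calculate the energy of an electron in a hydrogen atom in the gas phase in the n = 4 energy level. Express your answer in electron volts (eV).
-0.850 eV

The energy levels of a hydrogen-like atom are given by:
E_n = -13.6057 eV / n²

For n = 4:
E_4 = -13.6057 eV / 4²
E_4 = -13.6057 eV / 16
E_4 = -0.850 eV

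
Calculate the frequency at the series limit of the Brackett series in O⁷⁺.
1.32e+16 Hz

The series limit corresponds to the transition from n = ∞ to n = 4.
This is the highest energy (shortest wavelength) transition in the Brackett series.

E_∞ = 0 eV
E_4 = -13.6057 × 8² / 4² = -54.422800 eV

Energy at series limit:
ΔE = E_∞ - E_4 = 0 - (-54.422800) = 54.422800 eV
E = 54.422800 eV × (1.602177 × 10⁻¹⁹ J/eV) = 8.7195e-18 J
f = E/h = 8.7195e-18 J / (6.62607 × 10⁻³⁴ J·s) = 1.32e+16 Hz

This energy equals the ionization energy from the n = 4 state of O⁷⁺.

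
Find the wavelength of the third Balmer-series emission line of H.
433.93578 nm

The lines of a series are numbered from the longest wavelength (smallest ΔE) outward; the third line is the transition from n = n_f + 3 to n_f.
The Balmer series has all transitions ending at n_f = 2.

For H, the third line (γ-line) is the jump from n = 5 to n = 2:
E_5 = -13.6057 / 5² = -0.544228000 eV
E_2 = -13.6057 / 2² = -3.401425000 eV
ΔE = E_5 - E_2 = 2.857197000 eV

λ = hc/E = 1239.84 eV·nm / 2.857197000 eV
λ = 433.93578 nm

This is the γ-line of the Balmer series in H.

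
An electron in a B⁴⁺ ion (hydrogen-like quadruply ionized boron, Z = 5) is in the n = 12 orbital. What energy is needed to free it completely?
2.36210 eV

The ionization energy is the energy needed to remove the electron completely (n → ∞).

For a hydrogen-like ion with Z = 5, E_n = -13.6057 Z² / n² eV.

At n = 12: E_12 = -13.6057 × 5² / 12² = -2.36210069 eV
At n = ∞: E_∞ = 0 eV

Ionization energy = E_∞ - E_12 = 0 - (-2.36210069) = 2.36210069 eV
Ionization energy ≈ 2.36210 eV

This is also called the binding energy of the electron in state n = 12.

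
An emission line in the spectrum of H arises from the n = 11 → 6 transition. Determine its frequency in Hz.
6.41958e+13 Hz

First, find the transition energy:
E_11 = -13.6057 / 11² = -0.112443802 eV
E_6 = -13.6057 / 6² = -0.377936111 eV
|ΔE| = |E_6 - E_11| = 0.265492309 eV

Convert to Joules: E = 0.265492309 eV × (1.602177 × 10⁻¹⁹ J/eV) = 4.2536567e-20 J

Using E = hf:
f = E/h = 4.2536567e-20 J / (6.62607 × 10⁻³⁴ J·s)
f = 6.41958e+13 Hz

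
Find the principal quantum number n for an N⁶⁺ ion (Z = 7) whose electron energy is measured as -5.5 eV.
n = 11

The exact energy levels follow E_n = -13.6057 Z² / n² eV with Z = 7.

The measured value (-5.5 eV) is reported to only 2 significant figures, so we must test candidate n values and see which one matches to that precision.

Candidate energies:
  n = 9:  E = -13.6057 × 7² / 9² = -8.23061 eV
  n = 10:  E = -13.6057 × 7² / 10² = -6.66679 eV
  n = 11:  E = -13.6057 × 7² / 11² = -5.50975 eV  ← matches
  n = 12:  E = -13.6057 × 7² / 12² = -4.62972 eV
  n = 13:  E = -13.6057 × 7² / 13² = -3.94485 eV

Checking against the measurement of -5.5 eV (2 sig figs), only n = 11 agrees:
E_11 = -5.50975 eV, which rounds to -5.5 eV ✓

Therefore n = 11.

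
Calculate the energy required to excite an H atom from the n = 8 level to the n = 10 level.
0.07653 eV

The energy levels of a hydrogen-like atom are E_n = -13.6057 eV / n².

Energy at n = 8: E_8 = -13.6057 / 8² = -0.21258906 eV
Energy at n = 10: E_10 = -13.6057 / 10² = -0.13605700 eV

The excitation energy is the difference:
ΔE = E_10 - E_8
ΔE = -0.13605700 - (-0.21258906)
ΔE = 0.07653 eV

Since this is positive, energy must be absorbed (photon absorption).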